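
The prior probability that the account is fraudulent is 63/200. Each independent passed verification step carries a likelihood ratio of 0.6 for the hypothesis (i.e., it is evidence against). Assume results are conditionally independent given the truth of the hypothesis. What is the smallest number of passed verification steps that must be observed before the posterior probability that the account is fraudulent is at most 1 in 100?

8

Prior odds = 0.315/0.685 = 63/137.
Likelihood ratio per passed verification step = 0.6.
Target posterior odds = 0.01/0.99 = 1/99.
Require 0.6ⁿ ≤ 1/99 ÷ (63/137) = 137/6237.
0.6⁷ = 2187/78125 is still above 137/6237 but 0.6⁸ = 6561/390625 is at or below it, so n = 8.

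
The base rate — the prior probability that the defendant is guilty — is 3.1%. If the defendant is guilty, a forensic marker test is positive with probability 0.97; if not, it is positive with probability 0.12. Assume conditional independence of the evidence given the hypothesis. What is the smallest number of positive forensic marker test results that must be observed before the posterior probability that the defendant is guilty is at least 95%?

4

Prior odds = 0.031/0.969 = 31/969.
Likelihood ratio of a positive = 0.97/0.12 = 97/12.
Target posterior odds = 0.95/0.05 = 19.
Need (31/969) × (97/12)ⁿ ≥ 19, i.e. (97/12)ⁿ ≥ 18411/31.
(97/12)³ = 912673/1728 falls short of 18411/31 but (97/12)⁴ = 88529281/20736 reaches it, so n = 4.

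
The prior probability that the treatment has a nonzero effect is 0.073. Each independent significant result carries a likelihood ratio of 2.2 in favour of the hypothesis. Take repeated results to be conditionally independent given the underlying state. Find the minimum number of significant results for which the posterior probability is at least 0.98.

9

Prior odds: 0.073 ÷ 0.927 = 73/927.
Likelihood ratio per significant result = 2.2.
Target posterior odds = 0.98/0.02 = 49.
Need (73/927) × 2.2ⁿ ≥ 49, i.e. 2.2ⁿ ≥ 45423/73.
2.2⁸ = 214358881/390625 falls short of 45423/73 but 2.2⁹ ≈1207.27 reaches it, so n = 9.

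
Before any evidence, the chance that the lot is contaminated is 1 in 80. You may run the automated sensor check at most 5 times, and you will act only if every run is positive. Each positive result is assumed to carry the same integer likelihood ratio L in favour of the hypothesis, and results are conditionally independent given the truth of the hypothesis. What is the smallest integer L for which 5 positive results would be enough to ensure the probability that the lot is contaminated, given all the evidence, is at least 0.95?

Prior odds = 0.0125/0.9875 = 1/79.
Target odds = 0.95/0.05 = 19.
Need L⁵ ≥ 19 ÷ (1/79) = 1501.
4⁵ = 1024 < 1501 ≤ 3125 = 5⁵, so L = 5.

5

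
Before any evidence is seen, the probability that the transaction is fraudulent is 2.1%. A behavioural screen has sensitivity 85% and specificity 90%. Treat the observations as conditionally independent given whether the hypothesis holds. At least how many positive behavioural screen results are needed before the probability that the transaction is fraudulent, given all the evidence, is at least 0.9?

3

Prior odds: 0.021 ÷ 0.979 = 21/979.
False-positive rate = 1 − 0.9 = 0.1; likelihood ratio of a positive = 0.85/0.1 = 8.5.
Target odds: 0.9 ÷ 0.1 = 9.
Require 8.5ⁿ ≥ 9 ÷ (21/979) = 2937/7.
8.5² = 72.25 falls short of 2937/7 but 8.5³ = 614.125 reaches it, so n = 3.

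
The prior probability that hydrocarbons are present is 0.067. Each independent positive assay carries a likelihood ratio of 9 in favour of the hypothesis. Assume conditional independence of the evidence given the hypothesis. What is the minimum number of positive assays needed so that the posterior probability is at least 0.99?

Prior odds: 0.067 ÷ 0.933 = 67/933.
Likelihood ratio per positive assay = 9.
Target odds: 0.99 ÷ 0.01 = 99.
Need (67/933) × 9ⁿ ≥ 99, i.e. 9ⁿ ≥ 92367/67.
9³ = 729 falls short of 92367/67 but 9⁴ = 6561 reaches it, so n = 4.

4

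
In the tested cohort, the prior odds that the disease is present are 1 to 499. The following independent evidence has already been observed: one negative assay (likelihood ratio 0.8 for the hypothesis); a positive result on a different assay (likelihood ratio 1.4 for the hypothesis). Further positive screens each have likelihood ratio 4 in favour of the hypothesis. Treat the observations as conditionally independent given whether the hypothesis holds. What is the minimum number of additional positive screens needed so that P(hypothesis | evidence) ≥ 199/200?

Prior odds = 1/499.
Combined Bayes factor of the evidence already in hand = 0.8 × 1.4 = 1.12.
Odds after that evidence = (1/499) × 1.12 = 28/12475.
Target odds = 0.995/0.005 = 199.
Need 4ⁿ ≥ 199 ÷ (28/12475) = 2482525/28.
4⁸ = 65536 falls short of 2482525/28 but 4⁹ = 262144 reaches it, so n = 9.

9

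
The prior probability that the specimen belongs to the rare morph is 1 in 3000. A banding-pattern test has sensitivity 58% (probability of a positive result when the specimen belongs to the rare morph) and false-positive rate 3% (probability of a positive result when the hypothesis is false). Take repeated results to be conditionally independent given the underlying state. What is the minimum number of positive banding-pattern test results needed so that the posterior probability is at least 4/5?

4

Prior odds = (1/3000)/(2999/3000) = 1/2999.
Likelihood ratio of a positive result = 0.58/0.03 = 58/3.
Target odds: 0.8 ÷ 0.2 = 4.
Require (58/3)ⁿ ≥ 4 ÷ (1/2999) = 11996.
(58/3)³ = 195112/27 falls short of 11996 but (58/3)⁴ = 11316496/81 reaches it, so n = 4.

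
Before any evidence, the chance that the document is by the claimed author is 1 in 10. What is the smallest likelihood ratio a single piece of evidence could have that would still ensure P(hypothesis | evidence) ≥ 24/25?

216

Prior odds = 0.1/0.9 = 1/9.
Target odds = 0.96/0.04 = 24.
Required Bayes factor = 24 ÷ (1/9) = 216.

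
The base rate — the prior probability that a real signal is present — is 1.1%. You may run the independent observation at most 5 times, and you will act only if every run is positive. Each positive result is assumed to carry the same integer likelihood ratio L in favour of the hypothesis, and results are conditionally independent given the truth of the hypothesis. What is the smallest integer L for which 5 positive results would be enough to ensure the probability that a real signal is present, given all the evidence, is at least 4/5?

4

Prior odds = 0.011/0.989 = 11/989.
Target odds = 0.8/0.2 = 4.
Need L⁵ ≥ 4 ÷ (11/989) = 3956/11.
3⁵ = 243 < 3956/11 ≤ 1024 = 4⁵, so L = 4.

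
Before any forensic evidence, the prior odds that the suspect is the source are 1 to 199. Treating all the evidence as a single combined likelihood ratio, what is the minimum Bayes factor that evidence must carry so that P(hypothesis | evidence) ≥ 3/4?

Prior odds = 1/199.
Target odds = 0.75/0.25 = 3.
Required Bayes factor = 3 ÷ (1/199) = 597.

597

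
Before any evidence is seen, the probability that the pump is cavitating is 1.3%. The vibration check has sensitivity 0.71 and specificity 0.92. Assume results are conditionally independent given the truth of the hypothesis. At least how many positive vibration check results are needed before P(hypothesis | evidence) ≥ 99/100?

Prior odds: 0.013 ÷ 0.987 = 13/987.
False-positive rate = 1 − 0.92 = 0.08; likelihood ratio of a positive = 0.71/0.08 = 8.875.
Target posterior odds = 0.99/0.01 = 99.
Require 8.875ⁿ ≥ 99 ÷ (13/987) = 97713/13.
8.875⁴ = 25411681/4096 falls short of 97713/13 but 8.875⁵ ≈55060.7 reaches it, so n = 5.

5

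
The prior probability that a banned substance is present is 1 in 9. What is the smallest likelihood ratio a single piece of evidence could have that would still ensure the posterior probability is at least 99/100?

792

Prior odds = (1/9)/(8/9) = 0.125.
Target odds = 0.99/0.01 = 99.
Required Bayes factor = 99 ÷ 0.125 = 792.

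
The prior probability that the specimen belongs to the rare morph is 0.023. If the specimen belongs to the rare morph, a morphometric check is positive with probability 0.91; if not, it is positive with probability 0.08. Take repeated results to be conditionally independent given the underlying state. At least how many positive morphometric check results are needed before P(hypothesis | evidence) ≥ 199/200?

4

Prior odds: 0.023 ÷ 0.977 = 23/977.
Likelihood ratio of a positive = 0.91/0.08 = 11.375.
Target posterior odds = 0.995/0.005 = 199.
Require 11.375ⁿ ≥ 199 ÷ (23/977) = 194423/23.
11.375³ = 753571/512 falls short of 194423/23 but 11.375⁴ = 68574961/4096 reaches it, so n = 4.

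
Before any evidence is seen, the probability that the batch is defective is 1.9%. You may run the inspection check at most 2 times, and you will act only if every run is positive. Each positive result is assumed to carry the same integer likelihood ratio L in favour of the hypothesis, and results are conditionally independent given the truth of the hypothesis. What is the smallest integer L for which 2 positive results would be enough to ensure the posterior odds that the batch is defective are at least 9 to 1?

Prior odds = 0.019/0.981 = 19/981.
Target odds = 9.
Need L² ≥ 9 ÷ (19/981) = 8829/19.
21² = 441 < 8829/19 ≤ 484 = 22², so L = 22.

22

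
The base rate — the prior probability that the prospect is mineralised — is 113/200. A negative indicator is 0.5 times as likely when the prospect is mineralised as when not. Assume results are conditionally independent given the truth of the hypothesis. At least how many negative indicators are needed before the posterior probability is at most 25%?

2

Prior odds: 0.565 ÷ 0.435 = 113/87.
Likelihood ratio per negative indicator = 0.5.
Target posterior odds = 0.25/0.75 = 1/3.
Require 0.5ⁿ ≤ 1/3 ÷ (113/87) = 29/113.
0.5¹ = 0.5 is still above 29/113 but 0.5² = 0.25 is at or below it, so n = 2.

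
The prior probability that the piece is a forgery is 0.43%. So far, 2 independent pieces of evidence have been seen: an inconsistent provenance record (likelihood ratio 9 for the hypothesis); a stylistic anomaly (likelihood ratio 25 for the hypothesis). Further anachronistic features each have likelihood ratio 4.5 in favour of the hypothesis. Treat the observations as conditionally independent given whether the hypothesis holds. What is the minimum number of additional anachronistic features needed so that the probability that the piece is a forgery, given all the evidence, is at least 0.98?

Prior odds = 0.0043/0.9957 = 43/9957.
Combined Bayes factor of the evidence already in hand = 9 × 25 = 225.
Odds after that evidence = (43/9957) × 225 = 3225/3319.
Target odds = 0.98/0.02 = 49.
Need 4.5ⁿ ≥ 49 ÷ (3225/3319) = 162631/3225.
4.5² = 20.25 falls short of 162631/3225 but 4.5³ = 91.125 reaches it, so n = 3.

3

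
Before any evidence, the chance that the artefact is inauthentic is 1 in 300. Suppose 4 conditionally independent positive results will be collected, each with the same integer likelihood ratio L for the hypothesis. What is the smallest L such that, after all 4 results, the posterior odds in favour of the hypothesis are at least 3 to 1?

6

Prior odds = (1/300)/(299/300) = 1/299.
Target odds = 3.
Need L⁴ ≥ 3 ÷ (1/299) = 897.
5⁴ = 625 < 897 ≤ 1296 = 6⁴, so L = 6.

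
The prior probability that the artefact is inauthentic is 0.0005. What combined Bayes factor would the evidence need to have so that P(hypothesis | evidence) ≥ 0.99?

Prior odds = 0.0005/0.9995 = 1/1999.
Target odds = 0.99/0.01 = 99.
Required Bayes factor = 99 ÷ (1/1999) = 197901.

197901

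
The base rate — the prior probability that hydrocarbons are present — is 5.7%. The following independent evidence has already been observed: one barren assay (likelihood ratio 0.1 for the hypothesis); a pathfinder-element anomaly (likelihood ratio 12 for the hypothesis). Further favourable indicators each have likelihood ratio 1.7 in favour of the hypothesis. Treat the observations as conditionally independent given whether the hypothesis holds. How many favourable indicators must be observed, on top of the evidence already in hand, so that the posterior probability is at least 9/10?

10

Prior odds = 0.057/0.943 = 57/943.
Combined Bayes factor of the evidence already in hand = 0.1 × 12 = 1.2.
Odds after that evidence = (57/943) × 1.2 = 342/4715.
Target odds = 0.9/0.1 = 9.
Need 1.7ⁿ ≥ 9 ÷ (342/4715) = 4715/38.
1.7⁹ ≈118.588 falls short of 4715/38 but 1.7¹⁰ ≈201.599 reaches it, so n = 10.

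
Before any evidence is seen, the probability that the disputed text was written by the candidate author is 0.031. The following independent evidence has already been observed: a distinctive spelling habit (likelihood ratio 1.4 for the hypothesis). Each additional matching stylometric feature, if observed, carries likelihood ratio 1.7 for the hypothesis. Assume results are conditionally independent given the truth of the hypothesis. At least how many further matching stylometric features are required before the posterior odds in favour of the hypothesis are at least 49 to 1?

Prior odds = 0.031/0.969 = 31/969.
Bayes factor of the evidence already in hand = 1.4.
Odds after that evidence = (31/969) × 1.4 = 217/4845.
Target odds = 49.
Need 1.7ⁿ ≥ 49 ÷ (217/4845) = 33915/31.
1.7¹³ ≈990.458 falls short of 33915/31 but 1.7¹⁴ ≈1683.78 reaches it, so n = 14.

14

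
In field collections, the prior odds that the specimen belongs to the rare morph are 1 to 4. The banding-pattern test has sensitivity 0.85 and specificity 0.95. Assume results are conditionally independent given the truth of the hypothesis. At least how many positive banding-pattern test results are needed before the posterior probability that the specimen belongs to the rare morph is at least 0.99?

3

Prior odds = 0.25.
False-positive rate = 1 − 0.95 = 0.05; likelihood ratio of a positive = 0.85/0.05 = 17.
Target odds: 0.99 ÷ 0.01 = 99.
Require 17ⁿ ≥ 99 ÷ 0.25 = 396.
17² = 289 falls short of 396 but 17³ = 4913 reaches it, so n = 3.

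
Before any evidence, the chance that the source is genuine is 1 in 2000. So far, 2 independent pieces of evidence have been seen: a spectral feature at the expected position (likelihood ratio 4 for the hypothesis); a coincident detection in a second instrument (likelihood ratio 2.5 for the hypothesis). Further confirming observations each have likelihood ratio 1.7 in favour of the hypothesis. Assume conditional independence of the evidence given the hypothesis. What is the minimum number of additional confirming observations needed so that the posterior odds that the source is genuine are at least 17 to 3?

14

Prior odds = 0.0005/0.9995 = 1/1999.
Combined Bayes factor of the evidence already in hand = 4 × 2.5 = 10.
Odds after that evidence = (1/1999) × 10 = 10/1999.
Target odds = 17/3.
Need 1.7ⁿ ≥ 17/3 ÷ (10/1999) = 33983/30.
1.7¹³ ≈990.458 falls short of 33983/30 but 1.7¹⁴ ≈1683.78 reaches it, so n = 14.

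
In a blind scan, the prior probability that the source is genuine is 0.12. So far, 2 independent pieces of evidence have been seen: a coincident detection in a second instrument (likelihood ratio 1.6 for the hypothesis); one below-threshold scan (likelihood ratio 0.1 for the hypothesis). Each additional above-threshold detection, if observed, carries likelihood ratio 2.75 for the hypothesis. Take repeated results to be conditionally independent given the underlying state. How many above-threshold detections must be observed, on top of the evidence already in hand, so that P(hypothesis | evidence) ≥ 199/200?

Prior odds = 0.12/0.88 = 3/22.
Combined Bayes factor of the evidence already in hand = 1.6 × 0.1 = 0.16.
Odds after that evidence = (3/22) × 0.16 = 6/275.
Target odds = 0.995/0.005 = 199.
Need 2.75ⁿ ≥ 199 ÷ (6/275) = 54725/6.
2.75⁹ ≈8994.86 falls short of 54725/6 but 2.75¹⁰ ≈24735.9 reaches it, so n = 10.

10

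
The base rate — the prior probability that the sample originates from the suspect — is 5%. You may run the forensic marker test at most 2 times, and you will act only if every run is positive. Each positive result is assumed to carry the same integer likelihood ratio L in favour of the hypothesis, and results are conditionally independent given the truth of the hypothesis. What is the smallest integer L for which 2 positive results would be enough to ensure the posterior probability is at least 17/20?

11

Prior odds = 0.05/0.95 = 1/19.
Target odds = 0.85/0.15 = 17/3.
Need L² ≥ 17/3 ÷ (1/19) = 323/3.
10² = 100 < 323/3 ≤ 121 = 11², so L = 11.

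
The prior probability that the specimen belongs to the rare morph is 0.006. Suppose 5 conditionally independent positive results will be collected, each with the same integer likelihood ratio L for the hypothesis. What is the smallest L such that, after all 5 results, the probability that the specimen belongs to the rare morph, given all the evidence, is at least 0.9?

5

Prior odds = 0.006/0.994 = 3/497.
Target odds = 0.9/0.1 = 9.
Need L⁵ ≥ 9 ÷ (3/497) = 1491.
4⁵ = 1024 < 1491 ≤ 3125 = 5⁵, so L = 5.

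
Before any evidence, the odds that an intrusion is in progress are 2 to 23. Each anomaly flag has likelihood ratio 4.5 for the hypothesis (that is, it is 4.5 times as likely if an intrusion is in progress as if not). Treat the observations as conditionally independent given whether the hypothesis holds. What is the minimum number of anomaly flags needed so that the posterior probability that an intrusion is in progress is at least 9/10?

4

Prior odds = 2/23.
Likelihood ratio per anomaly flag = 4.5.
Target odds: 0.9 ÷ 0.1 = 9.
Need (2/23) × 4.5ⁿ ≥ 9, i.e. 4.5ⁿ ≥ 103.5.
4.5³ = 91.125 falls short of 103.5 but 4.5⁴ = 410.0625 reaches it, so n = 4.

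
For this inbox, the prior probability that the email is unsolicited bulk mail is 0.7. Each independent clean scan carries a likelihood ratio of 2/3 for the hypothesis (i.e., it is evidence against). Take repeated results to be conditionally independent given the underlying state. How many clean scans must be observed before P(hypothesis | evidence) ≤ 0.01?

Prior odds: 0.7 ÷ 0.3 = 7/3.
Likelihood ratio per clean scan = 2/3.
Target posterior odds = 0.01/0.99 = 1/99.
Need (7/3) × (2/3)ⁿ ≤ 1/99, i.e. (2/3)ⁿ ≤ 1/231.
(2/3)¹³ = 8192/1594323 is still above 1/231 but (2/3)¹⁴ = 16384/4782969 is at or below it, so n = 14.

14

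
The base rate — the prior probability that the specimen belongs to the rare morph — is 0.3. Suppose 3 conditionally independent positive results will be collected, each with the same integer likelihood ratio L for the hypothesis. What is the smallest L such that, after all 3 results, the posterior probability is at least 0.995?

Prior odds = 0.3/0.7 = 3/7.
Target odds = 0.995/0.005 = 199.
Need L³ ≥ 199 ÷ (3/7) = 1393/3.
7³ = 343 < 1393/3 ≤ 512 = 8³, so L = 8.

8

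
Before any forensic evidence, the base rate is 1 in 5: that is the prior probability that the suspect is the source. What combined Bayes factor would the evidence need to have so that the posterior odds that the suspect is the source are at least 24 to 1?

Prior odds = 0.2/0.8 = 0.25.
Target odds = 24.
Required Bayes factor = 24 ÷ 0.25 = 96.

96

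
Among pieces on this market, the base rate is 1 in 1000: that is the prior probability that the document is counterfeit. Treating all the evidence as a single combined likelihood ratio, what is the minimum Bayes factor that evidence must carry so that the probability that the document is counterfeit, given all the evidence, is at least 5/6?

Prior odds = 0.001/0.999 = 1/999.
Target odds = (5/6)/(1/6) = 5.
Required Bayes factor = 5 ÷ (1/999) = 4995.

4995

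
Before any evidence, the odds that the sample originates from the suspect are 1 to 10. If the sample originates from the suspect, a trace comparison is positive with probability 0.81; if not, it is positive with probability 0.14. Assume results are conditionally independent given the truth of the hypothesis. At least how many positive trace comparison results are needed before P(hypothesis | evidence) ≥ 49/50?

4

Prior odds = 0.1.
Likelihood ratio of a positive = 0.81/0.14 = 81/14.
Target posterior odds = 0.98/0.02 = 49.
Require (81/14)ⁿ ≥ 49 ÷ 0.1 = 490.
(81/14)³ = 531441/2744 falls short of 490 but (81/14)⁴ = 43046721/38416 reaches it, so n = 4.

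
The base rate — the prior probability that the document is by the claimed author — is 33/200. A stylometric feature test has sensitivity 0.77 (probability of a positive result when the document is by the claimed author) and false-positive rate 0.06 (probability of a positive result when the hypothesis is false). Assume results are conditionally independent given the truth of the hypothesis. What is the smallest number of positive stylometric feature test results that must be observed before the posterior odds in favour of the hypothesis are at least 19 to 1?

2

Prior odds = 0.165/0.835 = 33/167.
Likelihood ratio of a positive result = 0.77/0.06 = 77/6.
Target odds = 19.
Require (77/6)ⁿ ≥ 19 ÷ (33/167) = 3173/33.
(77/6)¹ = 77/6 falls short of 3173/33 but (77/6)² = 5929/36 reaches it, so n = 2.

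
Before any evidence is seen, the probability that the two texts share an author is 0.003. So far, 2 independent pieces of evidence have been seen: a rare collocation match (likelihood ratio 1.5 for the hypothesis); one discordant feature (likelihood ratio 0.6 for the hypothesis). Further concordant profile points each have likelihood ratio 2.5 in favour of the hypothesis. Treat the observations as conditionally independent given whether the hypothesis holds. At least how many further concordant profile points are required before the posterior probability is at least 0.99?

12

Prior odds = 0.003/0.997 = 3/997.
Combined Bayes factor of the evidence already in hand = 1.5 × 0.6 = 0.9.
Odds after that evidence = (3/997) × 0.9 = 27/9970.
Target odds = 0.99/0.01 = 99.
Need 2.5ⁿ ≥ 99 ÷ (27/9970) = 109670/3.
2.5¹¹ = 48828125/2048 falls short of 109670/3 but 2.5¹² = 244140625/4096 reaches it, so n = 12.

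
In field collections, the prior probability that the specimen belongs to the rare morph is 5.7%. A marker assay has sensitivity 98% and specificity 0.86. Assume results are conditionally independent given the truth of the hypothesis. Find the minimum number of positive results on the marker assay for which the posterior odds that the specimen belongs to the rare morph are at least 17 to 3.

Prior odds = 0.057/0.943 = 57/943.
False-positive rate = 1 − 0.86 = 0.14; likelihood ratio of a positive = 0.98/0.14 = 7.
Target odds = 17/3.
Require 7ⁿ ≥ 17/3 ÷ (57/943) = 16031/171.
7² = 49 falls short of 16031/171 but 7³ = 343 reaches it, so n = 3.

3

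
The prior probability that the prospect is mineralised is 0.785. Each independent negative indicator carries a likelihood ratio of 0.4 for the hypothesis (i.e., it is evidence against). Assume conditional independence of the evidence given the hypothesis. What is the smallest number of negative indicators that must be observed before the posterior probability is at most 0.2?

3

Prior odds = 0.785/0.215 = 157/43.
Likelihood ratio per negative indicator = 0.4.
Target odds: 0.2 ÷ 0.8 = 0.25.
Need (157/43) × 0.4ⁿ ≤ 0.25, i.e. 0.4ⁿ ≤ 43/628.
0.4² = 0.16 is still above 43/628 but 0.4³ = 0.064 is at or below it, so n = 3.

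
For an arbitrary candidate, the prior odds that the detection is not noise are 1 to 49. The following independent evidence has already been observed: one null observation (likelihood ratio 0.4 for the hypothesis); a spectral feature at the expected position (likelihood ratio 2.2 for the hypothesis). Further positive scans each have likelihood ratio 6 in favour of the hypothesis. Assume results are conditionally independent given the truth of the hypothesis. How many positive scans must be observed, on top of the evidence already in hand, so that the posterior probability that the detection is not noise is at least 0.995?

Prior odds = 1/49.
Combined Bayes factor of the evidence already in hand = 0.4 × 2.2 = 0.88.
Odds after that evidence = (1/49) × 0.88 = 22/1225.
Target odds = 0.995/0.005 = 199.
Need 6ⁿ ≥ 199 ÷ (22/1225) = 243775/22.
6⁵ = 7776 falls short of 243775/22 but 6⁶ = 46656 reaches it, so n = 6.

6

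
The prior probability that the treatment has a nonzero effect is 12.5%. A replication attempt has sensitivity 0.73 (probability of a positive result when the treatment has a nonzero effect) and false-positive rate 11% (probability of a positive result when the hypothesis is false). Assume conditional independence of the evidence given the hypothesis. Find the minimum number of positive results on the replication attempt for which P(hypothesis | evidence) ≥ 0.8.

Prior odds: 0.125 ÷ 0.875 = 1/7.
Likelihood ratio of a positive result = 0.73/0.11 = 73/11.
Target odds: 0.8 ÷ 0.2 = 4.
Need (1/7) × (73/11)ⁿ ≥ 4, i.e. (73/11)ⁿ ≥ 28.
(73/11)¹ = 73/11 falls short of 28 but (73/11)² = 5329/121 reaches it, so n = 2.

2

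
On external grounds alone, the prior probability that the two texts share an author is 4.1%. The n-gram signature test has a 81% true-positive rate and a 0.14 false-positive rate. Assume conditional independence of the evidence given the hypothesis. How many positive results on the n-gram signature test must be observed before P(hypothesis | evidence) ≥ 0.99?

5

Prior odds: 0.041 ÷ 0.959 = 41/959.
Likelihood ratio of a positive result = 0.81/0.14 = 81/14.
Target odds: 0.99 ÷ 0.01 = 99.
Require (81/14)ⁿ ≥ 99 ÷ (41/959) = 94941/41.
(81/14)⁴ = 43046721/38416 falls short of 94941/41 but (81/14)⁵ ≈6483.13 reaches it, so n = 5.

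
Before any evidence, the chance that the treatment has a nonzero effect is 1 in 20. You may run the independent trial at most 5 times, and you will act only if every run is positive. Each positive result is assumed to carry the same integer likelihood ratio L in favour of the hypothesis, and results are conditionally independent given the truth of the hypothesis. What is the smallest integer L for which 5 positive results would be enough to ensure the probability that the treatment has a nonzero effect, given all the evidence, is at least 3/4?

Prior odds = 0.05/0.95 = 1/19.
Target odds = 0.75/0.25 = 3.
Need L⁵ ≥ 3 ÷ (1/19) = 57.
2⁵ = 32 < 57 ≤ 243 = 3⁵, so L = 3.

3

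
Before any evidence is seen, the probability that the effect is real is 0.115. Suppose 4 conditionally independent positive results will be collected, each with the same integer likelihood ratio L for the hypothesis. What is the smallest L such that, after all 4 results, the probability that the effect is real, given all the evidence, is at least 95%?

4

Prior odds = 0.115/0.885 = 23/177.
Target odds = 0.95/0.05 = 19.
Need L⁴ ≥ 19 ÷ (23/177) = 3363/23.
3⁴ = 81 < 3363/23 ≤ 256 = 4⁴, so L = 4.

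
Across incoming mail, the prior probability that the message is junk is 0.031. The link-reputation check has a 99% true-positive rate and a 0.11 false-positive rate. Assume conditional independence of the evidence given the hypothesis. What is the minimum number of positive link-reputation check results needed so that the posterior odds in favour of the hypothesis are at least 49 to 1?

4

Prior odds = 0.031/0.969 = 31/969.
Likelihood ratio of a positive result = 0.99/0.11 = 9.
Target odds = 49.
Need (31/969) × 9ⁿ ≥ 49, i.e. 9ⁿ ≥ 47481/31.
9³ = 729 falls short of 47481/31 but 9⁴ = 6561 reaches it, so n = 4.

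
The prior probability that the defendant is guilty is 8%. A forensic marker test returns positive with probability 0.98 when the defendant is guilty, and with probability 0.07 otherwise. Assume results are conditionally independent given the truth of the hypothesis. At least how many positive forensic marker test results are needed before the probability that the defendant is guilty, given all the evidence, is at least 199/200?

3

Prior odds = 0.08/0.92 = 2/23.
Likelihood ratio of a positive result = 0.98/0.07 = 14.
Target posterior odds = 0.995/0.005 = 199.
Require 14ⁿ ≥ 199 ÷ (2/23) = 2288.5.
14² = 196 falls short of 2288.5 but 14³ = 2744 reaches it, so n = 3.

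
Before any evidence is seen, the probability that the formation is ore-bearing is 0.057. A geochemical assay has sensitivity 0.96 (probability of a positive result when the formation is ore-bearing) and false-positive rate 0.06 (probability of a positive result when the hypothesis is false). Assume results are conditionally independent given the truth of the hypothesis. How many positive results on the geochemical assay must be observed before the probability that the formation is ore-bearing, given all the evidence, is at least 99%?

3

Prior odds: 0.057 ÷ 0.943 = 57/943.
Likelihood ratio of a positive result = 0.96/0.06 = 16.
Target odds: 0.99 ÷ 0.01 = 99.
Need (57/943) × 16ⁿ ≥ 99, i.e. 16ⁿ ≥ 31119/19.
16² = 256 falls short of 31119/19 but 16³ = 4096 reaches it, so n = 3.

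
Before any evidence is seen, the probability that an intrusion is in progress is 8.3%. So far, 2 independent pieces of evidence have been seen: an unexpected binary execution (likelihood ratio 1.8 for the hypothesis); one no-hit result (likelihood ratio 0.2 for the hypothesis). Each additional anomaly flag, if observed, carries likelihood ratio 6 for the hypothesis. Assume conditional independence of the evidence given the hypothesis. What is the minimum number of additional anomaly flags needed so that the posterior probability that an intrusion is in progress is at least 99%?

5

Prior odds = 0.083/0.917 = 83/917.
Combined Bayes factor of the evidence already in hand = 1.8 × 0.2 = 0.36.
Odds after that evidence = (83/917) × 0.36 = 747/22925.
Target odds = 0.99/0.01 = 99.
Need 6ⁿ ≥ 99 ÷ (747/22925) = 252175/83.
6⁴ = 1296 falls short of 252175/83 but 6⁵ = 7776 reaches it, so n = 5.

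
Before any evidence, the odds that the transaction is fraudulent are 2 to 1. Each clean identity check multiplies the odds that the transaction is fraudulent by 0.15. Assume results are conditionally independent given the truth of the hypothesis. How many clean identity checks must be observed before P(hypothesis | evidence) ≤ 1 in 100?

Prior odds = 2.
Likelihood ratio per clean identity check = 0.15.
Target odds: 0.01 ÷ 0.99 = 1/99.
Require 0.15ⁿ ≤ 1/99 ÷ 2 = 1/198.
0.15² = 0.0225 is still above 1/198 but 0.15³ = 0.003375 is at or below it, so n = 3.

3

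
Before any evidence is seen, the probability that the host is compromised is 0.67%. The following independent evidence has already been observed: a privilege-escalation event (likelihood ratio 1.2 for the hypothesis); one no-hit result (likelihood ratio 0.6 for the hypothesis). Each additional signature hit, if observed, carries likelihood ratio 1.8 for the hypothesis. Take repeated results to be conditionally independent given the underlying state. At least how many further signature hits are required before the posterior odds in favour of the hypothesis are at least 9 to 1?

Prior odds = 0.0067/0.9933 = 67/9933.
Combined Bayes factor of the evidence already in hand = 1.2 × 0.6 = 0.72.
Odds after that evidence = (67/9933) × 0.72 = 402/82775.
Target odds = 9.
Need 1.8ⁿ ≥ 9 ÷ (402/82775) = 248325/134.
1.8¹² ≈1156.83 falls short of 248325/134 but 1.8¹³ ≈2082.3 reaches it, so n = 13.

13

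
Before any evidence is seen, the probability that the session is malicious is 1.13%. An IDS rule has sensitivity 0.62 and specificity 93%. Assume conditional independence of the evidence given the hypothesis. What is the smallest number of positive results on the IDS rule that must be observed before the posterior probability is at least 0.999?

Prior odds = 0.0113/0.9887 = 113/9887.
False-positive rate = 1 − 0.93 = 0.07; likelihood ratio of a positive = 0.62/0.07 = 62/7.
Target posterior odds = 0.999/0.001 = 999.
Need (113/9887) × (62/7)ⁿ ≥ 999, i.e. (62/7)ⁿ ≥ 9877113/113.
(62/7)⁵ = 916132832/16807 falls short of 9877113/113 but (62/7)⁶ ≈482794 reaches it, so n = 6.

6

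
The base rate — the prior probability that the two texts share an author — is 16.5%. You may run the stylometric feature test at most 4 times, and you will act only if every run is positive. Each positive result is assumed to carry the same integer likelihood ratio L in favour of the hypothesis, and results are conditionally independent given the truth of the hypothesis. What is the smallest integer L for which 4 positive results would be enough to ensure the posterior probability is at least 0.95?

Prior odds = 0.165/0.835 = 33/167.
Target odds = 0.95/0.05 = 19.
Need L⁴ ≥ 19 ÷ (33/167) = 3173/33.
3⁴ = 81 < 3173/33 ≤ 256 = 4⁴, so L = 4.

4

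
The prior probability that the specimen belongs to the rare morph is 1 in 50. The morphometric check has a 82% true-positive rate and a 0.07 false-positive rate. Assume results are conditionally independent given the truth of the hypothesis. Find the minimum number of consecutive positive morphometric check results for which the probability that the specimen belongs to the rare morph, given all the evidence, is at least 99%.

Prior odds: 0.02 ÷ 0.98 = 1/49.
Likelihood ratio of a positive result = 0.82/0.07 = 82/7.
Target odds: 0.99 ÷ 0.01 = 99.
Need (1/49) × (82/7)ⁿ ≥ 99, i.e. (82/7)ⁿ ≥ 4851.
(82/7)³ = 551368/343 falls short of 4851 but (82/7)⁴ = 45212176/2401 reaches it, so n = 4.

4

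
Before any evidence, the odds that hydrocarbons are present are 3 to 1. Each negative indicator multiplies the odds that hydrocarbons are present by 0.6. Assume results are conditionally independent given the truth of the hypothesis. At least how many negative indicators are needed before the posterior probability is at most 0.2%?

15

Prior odds = 3.
Likelihood ratio per negative indicator = 0.6.
Target odds: 0.002 ÷ 0.998 = 1/499.
Need 3 × 0.6ⁿ ≤ 1/499, i.e. 0.6ⁿ ≤ 1/1497.
0.6¹⁴ ≈0.000783642 is still above 1/1497 but 0.6¹⁵ ≈0.000470185 is at or below it, so n = 15.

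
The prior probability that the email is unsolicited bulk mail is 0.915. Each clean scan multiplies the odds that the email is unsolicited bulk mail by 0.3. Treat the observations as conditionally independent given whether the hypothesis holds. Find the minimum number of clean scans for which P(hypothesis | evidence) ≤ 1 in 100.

Prior odds = 0.915/0.085 = 183/17.
Likelihood ratio per clean scan = 0.3.
Target odds: 0.01 ÷ 0.99 = 1/99.
Need (183/17) × 0.3ⁿ ≤ 1/99, i.e. 0.3ⁿ ≤ 17/18117.
0.3⁵ = 243/100000 is still above 17/18117 but 0.3⁶ = 729/1000000 is at or below it, so n = 6.

6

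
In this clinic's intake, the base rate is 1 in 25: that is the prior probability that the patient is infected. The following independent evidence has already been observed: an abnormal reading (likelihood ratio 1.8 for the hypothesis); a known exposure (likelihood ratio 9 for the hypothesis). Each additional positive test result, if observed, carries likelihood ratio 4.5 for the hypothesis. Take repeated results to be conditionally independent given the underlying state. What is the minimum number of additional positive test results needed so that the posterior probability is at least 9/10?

Prior odds = 0.04/0.96 = 1/24.
Combined Bayes factor of the evidence already in hand = 1.8 × 9 = 16.2.
Odds after that evidence = (1/24) × 16.2 = 0.675.
Target odds = 0.9/0.1 = 9.
Need 4.5ⁿ ≥ 9 ÷ 0.675 = 40/3.
4.5¹ = 4.5 falls short of 40/3 but 4.5² = 20.25 reaches it, so n = 2.

2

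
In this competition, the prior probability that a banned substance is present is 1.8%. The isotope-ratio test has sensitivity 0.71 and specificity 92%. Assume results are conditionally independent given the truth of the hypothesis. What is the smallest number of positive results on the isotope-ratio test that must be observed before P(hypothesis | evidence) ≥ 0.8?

3

Prior odds = 0.018/0.982 = 9/491.
False-positive rate = 1 − 0.92 = 0.08; likelihood ratio of a positive = 0.71/0.08 = 8.875.
Target odds: 0.8 ÷ 0.2 = 4.
Need (9/491) × 8.875ⁿ ≥ 4, i.e. 8.875ⁿ ≥ 1964/9.
8.875² = 78.765625 falls short of 1964/9 but 8.875³ = 357911/512 reaches it, so n = 3.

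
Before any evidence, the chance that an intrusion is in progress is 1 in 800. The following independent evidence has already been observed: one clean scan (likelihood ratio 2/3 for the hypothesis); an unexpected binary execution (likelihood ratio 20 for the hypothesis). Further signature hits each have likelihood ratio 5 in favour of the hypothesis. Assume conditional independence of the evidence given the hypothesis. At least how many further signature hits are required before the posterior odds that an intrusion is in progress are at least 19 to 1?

Prior odds = 0.00125/0.99875 = 1/799.
Combined Bayes factor of the evidence already in hand = (2/3) × 20 = 40/3.
Odds after that evidence = (1/799) × 40/3 = 40/2397.
Target odds = 19.
Need 5ⁿ ≥ 19 ÷ (40/2397) = 1138.575.
5⁴ = 625 falls short of 1138.575 but 5⁵ = 3125 reaches it, so n = 5.

5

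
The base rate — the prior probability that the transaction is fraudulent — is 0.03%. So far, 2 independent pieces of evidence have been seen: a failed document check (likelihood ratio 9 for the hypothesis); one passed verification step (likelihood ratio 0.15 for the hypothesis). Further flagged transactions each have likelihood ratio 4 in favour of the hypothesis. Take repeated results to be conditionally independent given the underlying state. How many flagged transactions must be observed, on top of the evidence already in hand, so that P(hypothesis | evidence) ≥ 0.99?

9

Prior odds = 0.0003/0.9997 = 3/9997.
Combined Bayes factor of the evidence already in hand = 9 × 0.15 = 1.35.
Odds after that evidence = (3/9997) × 1.35 = 81/199940.
Target odds = 0.99/0.01 = 99.
Need 4ⁿ ≥ 99 ÷ (81/199940) = 2199340/9.
4⁸ = 65536 falls short of 2199340/9 but 4⁹ = 262144 reaches it, so n = 9.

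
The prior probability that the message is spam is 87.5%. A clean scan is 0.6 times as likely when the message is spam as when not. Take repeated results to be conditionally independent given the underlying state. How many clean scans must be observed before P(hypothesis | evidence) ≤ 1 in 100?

Prior odds = 0.875/0.125 = 7.
Likelihood ratio per clean scan = 0.6.
Target posterior odds = 0.01/0.99 = 1/99.
Need 7 × 0.6ⁿ ≤ 1/99, i.e. 0.6ⁿ ≤ 1/693.
0.6¹² = 531441/244140625 is still above 1/693 but 0.6¹³ ≈0.00130607 is at or below it, so n = 13.

13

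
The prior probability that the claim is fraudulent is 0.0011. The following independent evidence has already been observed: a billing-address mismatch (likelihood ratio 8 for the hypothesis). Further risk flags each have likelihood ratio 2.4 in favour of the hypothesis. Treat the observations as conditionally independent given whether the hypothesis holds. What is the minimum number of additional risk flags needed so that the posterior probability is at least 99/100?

Prior odds = 0.0011/0.9989 = 11/9989.
Bayes factor of the evidence already in hand = 8.
Odds after that evidence = (11/9989) × 8 = 88/9989.
Target odds = 0.99/0.01 = 99.
Need 2.4ⁿ ≥ 99 ÷ (88/9989) = 11237.625.
2.4¹⁰ ≈6340.34 falls short of 11237.625 but 2.4¹¹ ≈15216.8 reaches it, so n = 11.

11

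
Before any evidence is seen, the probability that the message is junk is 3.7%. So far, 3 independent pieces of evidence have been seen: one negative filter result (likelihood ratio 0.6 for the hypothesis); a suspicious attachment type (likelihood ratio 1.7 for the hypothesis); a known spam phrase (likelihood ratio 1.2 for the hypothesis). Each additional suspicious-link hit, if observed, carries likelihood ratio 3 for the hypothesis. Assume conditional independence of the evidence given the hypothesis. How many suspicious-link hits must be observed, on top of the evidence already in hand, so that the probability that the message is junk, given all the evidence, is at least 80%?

5

Prior odds = 0.037/0.963 = 37/963.
Combined Bayes factor of the evidence already in hand = 0.6 × 1.7 × 1.2 = 1.224.
Odds after that evidence = (37/963) × 1.224 = 629/13375.
Target odds = 0.8/0.2 = 4.
Need 3ⁿ ≥ 4 ÷ (629/13375) = 53500/629.
3⁴ = 81 falls short of 53500/629 but 3⁵ = 243 reaches it, so n = 5.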